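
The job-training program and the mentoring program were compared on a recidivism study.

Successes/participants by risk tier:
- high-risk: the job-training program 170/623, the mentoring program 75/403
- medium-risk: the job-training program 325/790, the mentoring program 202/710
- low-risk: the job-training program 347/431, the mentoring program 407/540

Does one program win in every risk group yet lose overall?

No

High-risk: the job-training program 170/623 = 27.3%, the mentoring program 75/403 = 18.6% → the job-training program
Medium-risk: the job-training program 325/790 = 41.1%, the mentoring program 202/710 = 28.5% → the job-training program
Low-risk: the job-training program 347/431 = 80.5%, the mentoring program 407/540 = 75.4% → the job-training program
Overall: the job-training program 842/1844 = 45.7%, the mentoring program 684/1653 = 41.4% → the job-training program
The job-training program wins overall and in every risk group — no reversal.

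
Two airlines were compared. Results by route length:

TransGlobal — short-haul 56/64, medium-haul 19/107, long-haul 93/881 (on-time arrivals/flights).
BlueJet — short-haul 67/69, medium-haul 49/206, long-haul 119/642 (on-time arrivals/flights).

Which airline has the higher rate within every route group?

Short-haul: TransGlobal 56/64 = 87.5%, BlueJet 67/69 = 97.1% → BlueJet
Medium-haul: TransGlobal 19/107 = 17.8%, BlueJet 49/206 = 23.8% → BlueJet
Long-haul: TransGlobal 93/881 = 10.6%, BlueJet 119/642 = 18.5% → BlueJet
BlueJet has the higher rate in all 3 groups.

BlueJet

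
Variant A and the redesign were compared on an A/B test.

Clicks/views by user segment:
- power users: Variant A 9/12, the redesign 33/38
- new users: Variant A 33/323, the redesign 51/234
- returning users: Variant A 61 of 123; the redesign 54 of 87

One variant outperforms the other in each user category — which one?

the redesign

Power users: Variant A 9/12 = 75.0%, the redesign 33/38 = 86.8% → the redesign
New users: Variant A 33/323 = 10.2%, the redesign 51/234 = 21.8% → the redesign
Returning users: Variant A 61/123 = 49.6%, the redesign 54/87 = 62.1% → the redesign
The redesign has the higher rate in all 3 groups.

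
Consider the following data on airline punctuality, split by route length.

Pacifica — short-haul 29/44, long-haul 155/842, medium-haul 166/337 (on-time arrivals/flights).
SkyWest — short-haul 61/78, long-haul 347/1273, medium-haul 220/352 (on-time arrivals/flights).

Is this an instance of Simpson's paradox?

No

Short-haul: Pacifica 29/44 = 65.9%, SkyWest 61/78 = 78.2% → SkyWest
Long-haul: Pacifica 155/842 = 18.4%, SkyWest 347/1273 = 27.3% → SkyWest
Medium-haul: Pacifica 166/337 = 49.3%, SkyWest 220/352 = 62.5% → SkyWest
Overall: Pacifica 350/1223 = 28.6%, SkyWest 628/1703 = 36.9% → SkyWest
SkyWest wins overall and in every route group — no reversal.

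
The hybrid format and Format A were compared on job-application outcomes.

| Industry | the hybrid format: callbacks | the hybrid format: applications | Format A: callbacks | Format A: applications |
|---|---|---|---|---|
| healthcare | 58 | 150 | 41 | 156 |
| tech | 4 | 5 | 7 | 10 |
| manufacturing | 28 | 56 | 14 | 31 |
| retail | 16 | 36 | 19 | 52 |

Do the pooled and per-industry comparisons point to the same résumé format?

Yes

Healthcare: the hybrid format 58/150 = 38.7%, Format A 41/156 = 26.3% → the hybrid format
Tech: the hybrid format 4/5 = 80.0%, Format A 7/10 = 70.0% → the hybrid format
Manufacturing: the hybrid format 28/56 = 50.0%, Format A 14/31 = 45.2% → the hybrid format
Retail: the hybrid format 16/36 = 44.4%, Format A 19/52 = 36.5% → the hybrid format
Overall: the hybrid format 106/247 = 42.9%, Format A 81/249 = 32.5% → the hybrid format
The hybrid format wins overall and in every industry group — no reversal.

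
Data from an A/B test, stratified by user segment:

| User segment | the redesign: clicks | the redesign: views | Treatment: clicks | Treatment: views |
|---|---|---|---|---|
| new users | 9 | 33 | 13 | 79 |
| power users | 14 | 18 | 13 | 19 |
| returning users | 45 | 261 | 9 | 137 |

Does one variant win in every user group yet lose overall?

New users: the redesign 9/33 = 27.3%, Treatment 13/79 = 16.5% → the redesign
Power users: the redesign 14/18 = 77.8%, Treatment 13/19 = 68.4% → the redesign
Returning users: the redesign 45/261 = 17.2%, Treatment 9/137 = 6.6% → the redesign
Overall: the redesign 68/312 = 21.8%, Treatment 35/235 = 14.9% → the redesign
The redesign wins overall and in every user group — no reversal.

No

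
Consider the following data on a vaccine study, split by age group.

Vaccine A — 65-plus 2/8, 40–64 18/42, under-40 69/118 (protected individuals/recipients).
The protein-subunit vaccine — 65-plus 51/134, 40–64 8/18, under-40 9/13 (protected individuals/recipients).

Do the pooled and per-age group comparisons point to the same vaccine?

65-plus: Vaccine A 2/8 = 25.0%, the protein-subunit vaccine 51/134 = 38.1% → the protein-subunit vaccine
40–64: Vaccine A 18/42 = 42.9%, the protein-subunit vaccine 8/18 = 44.4% → the protein-subunit vaccine
Under-40: Vaccine A 69/118 = 58.5%, the protein-subunit vaccine 9/13 = 69.2% → the protein-subunit vaccine
Overall: Vaccine A 89/168 = 53.0%, the protein-subunit vaccine 68/165 = 41.2% → Vaccine A
The protein-subunit vaccine wins each age group but Vaccine A wins overall — the comparison reverses. The protein-subunit vaccine's recipients skew toward 65-plus, which has a lower base rate.

No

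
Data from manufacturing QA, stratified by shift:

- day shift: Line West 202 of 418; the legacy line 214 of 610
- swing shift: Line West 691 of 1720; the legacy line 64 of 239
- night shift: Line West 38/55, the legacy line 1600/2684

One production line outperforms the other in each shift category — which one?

Line West

Day shift: Line West 202/418 = 48.3%, the legacy line 214/610 = 35.1% → Line West
Swing shift: Line West 691/1720 = 40.2%, the legacy line 64/239 = 26.8% → Line West
Night shift: Line West 38/55 = 69.1%, the legacy line 1600/2684 = 59.6% → Line West
Line West has the higher rate in all 3 groups.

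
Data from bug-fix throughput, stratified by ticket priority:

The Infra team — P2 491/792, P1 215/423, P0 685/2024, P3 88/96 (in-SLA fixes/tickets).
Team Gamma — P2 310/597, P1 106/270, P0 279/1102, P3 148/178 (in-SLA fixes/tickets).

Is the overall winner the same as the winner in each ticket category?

Yes

P2: the Infra team 491/792 = 62.0%, Team Gamma 310/597 = 51.9% → the Infra team
P1: the Infra team 215/423 = 50.8%, Team Gamma 106/270 = 39.3% → the Infra team
P0: the Infra team 685/2024 = 33.8%, Team Gamma 279/1102 = 25.3% → the Infra team
P3: the Infra team 88/96 = 91.7%, Team Gamma 148/178 = 83.1% → the Infra team
Overall: the Infra team 1479/3335 = 44.3%, Team Gamma 843/2147 = 39.3% → the Infra team
The Infra team wins overall and in every ticket group — no reversal.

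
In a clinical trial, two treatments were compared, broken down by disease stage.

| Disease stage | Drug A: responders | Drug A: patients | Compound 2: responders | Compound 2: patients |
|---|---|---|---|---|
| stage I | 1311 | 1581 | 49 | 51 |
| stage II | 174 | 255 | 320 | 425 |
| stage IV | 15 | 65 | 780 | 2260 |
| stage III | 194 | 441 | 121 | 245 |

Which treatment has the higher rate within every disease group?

Compound 2

Stage I: Drug A 1311/1581 = 82.9%, Compound 2 49/51 = 96.1% → Compound 2
Stage II: Drug A 174/255 = 68.2%, Compound 2 320/425 = 75.3% → Compound 2
Stage IV: Drug A 15/65 = 23.1%, Compound 2 780/2260 = 34.5% → Compound 2
Stage III: Drug A 194/441 = 44.0%, Compound 2 121/245 = 49.4% → Compound 2
Compound 2 has the higher rate in all 4 groups.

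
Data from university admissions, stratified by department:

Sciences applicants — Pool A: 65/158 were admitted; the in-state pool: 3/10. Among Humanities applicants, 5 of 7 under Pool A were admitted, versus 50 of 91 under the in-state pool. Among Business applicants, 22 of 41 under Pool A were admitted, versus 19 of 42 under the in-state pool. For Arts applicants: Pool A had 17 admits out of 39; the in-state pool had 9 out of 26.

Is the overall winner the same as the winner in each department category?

No

Sciences: Pool A 65/158 = 41.1%, the in-state pool 3/10 = 30.0% → Pool A
Humanities: Pool A 5/7 = 71.4%, the in-state pool 50/91 = 54.9% → Pool A
Business: Pool A 22/41 = 53.7%, the in-state pool 19/42 = 45.2% → Pool A
Arts: Pool A 17/39 = 43.6%, the in-state pool 9/26 = 34.6% → Pool A
Overall: Pool A 109/245 = 44.5%, the in-state pool 81/169 = 47.9% → the in-state pool
Pool A wins each department group but the in-state pool wins overall — the comparison reverses. Pool A's applicants skew toward Sciences, which has a lower base rate.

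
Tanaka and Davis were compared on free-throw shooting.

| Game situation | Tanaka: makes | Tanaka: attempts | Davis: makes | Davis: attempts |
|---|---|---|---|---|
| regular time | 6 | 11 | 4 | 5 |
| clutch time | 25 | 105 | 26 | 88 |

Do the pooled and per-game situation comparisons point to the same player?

Yes

Regular time: Tanaka 6/11 = 54.5%, Davis 4/5 = 80.0% → Davis
Clutch time: Tanaka 25/105 = 23.8%, Davis 26/88 = 29.5% → Davis
Overall: Tanaka 31/116 = 26.7%, Davis 30/93 = 32.3% → Davis
Davis wins overall and in every game group — no reversal.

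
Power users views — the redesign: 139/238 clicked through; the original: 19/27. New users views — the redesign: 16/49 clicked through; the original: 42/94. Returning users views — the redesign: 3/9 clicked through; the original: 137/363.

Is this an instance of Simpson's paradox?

Power users: the redesign 139/238 = 58.4%, the original 19/27 = 70.4% → the original
New users: the redesign 16/49 = 32.7%, the original 42/94 = 44.7% → the original
Returning users: the redesign 3/9 = 33.3%, the original 137/363 = 37.7% → the original
Overall: the redesign 158/296 = 53.4%, the original 198/484 = 40.9% → the redesign
The original wins each user group but the redesign wins overall — the comparison reverses. The original's views skew toward returning users, which has a lower base rate.

Yes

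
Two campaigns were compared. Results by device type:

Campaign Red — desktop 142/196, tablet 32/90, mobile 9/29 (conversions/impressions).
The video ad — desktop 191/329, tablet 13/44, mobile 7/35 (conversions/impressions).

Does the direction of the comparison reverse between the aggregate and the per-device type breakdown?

Desktop: Campaign Red 142/196 = 72.4%, the video ad 191/329 = 58.1% → Campaign Red
Tablet: Campaign Red 32/90 = 35.6%, the video ad 13/44 = 29.5% → Campaign Red
Mobile: Campaign Red 9/29 = 31.0%, the video ad 7/35 = 20.0% → Campaign Red
Overall: Campaign Red 183/315 = 58.1%, the video ad 211/408 = 51.7% → Campaign Red
Campaign Red wins overall and in every device group — no reversal.

No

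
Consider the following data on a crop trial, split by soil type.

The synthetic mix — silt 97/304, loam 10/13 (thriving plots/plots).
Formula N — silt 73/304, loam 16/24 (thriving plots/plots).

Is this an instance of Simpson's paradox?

No

Silt: the synthetic mix 97/304 = 31.9%, Formula N 73/304 = 24.0% → the synthetic mix
Loam: the synthetic mix 10/13 = 76.9%, Formula N 16/24 = 66.7% → the synthetic mix
Overall: the synthetic mix 107/317 = 33.8%, Formula N 89/328 = 27.1% → the synthetic mix
The synthetic mix wins overall and in every soil group — no reversal.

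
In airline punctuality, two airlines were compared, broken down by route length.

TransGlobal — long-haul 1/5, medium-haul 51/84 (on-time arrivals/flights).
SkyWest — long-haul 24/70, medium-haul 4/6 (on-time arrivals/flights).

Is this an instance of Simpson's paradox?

Yes

Long-haul: TransGlobal 1/5 = 20.0%, SkyWest 24/70 = 34.3% → SkyWest
Medium-haul: TransGlobal 51/84 = 60.7%, SkyWest 4/6 = 66.7% → SkyWest
Overall: TransGlobal 52/89 = 58.4%, SkyWest 28/76 = 36.8% → TransGlobal
SkyWest wins each route group but TransGlobal wins overall — the comparison reverses. SkyWest's flights skew toward long-haul, which has a lower base rate.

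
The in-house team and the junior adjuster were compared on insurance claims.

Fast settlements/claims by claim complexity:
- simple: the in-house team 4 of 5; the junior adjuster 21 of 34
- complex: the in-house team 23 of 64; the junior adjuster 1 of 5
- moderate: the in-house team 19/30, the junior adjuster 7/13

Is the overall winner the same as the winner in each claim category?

Simple: the in-house team 4/5 = 80.0%, the junior adjuster 21/34 = 61.8% → the in-house team
Complex: the in-house team 23/64 = 35.9%, the junior adjuster 1/5 = 20.0% → the in-house team
Moderate: the in-house team 19/30 = 63.3%, the junior adjuster 7/13 = 53.8% → the in-house team
Overall: the in-house team 46/99 = 46.5%, the junior adjuster 29/52 = 55.8% → the junior adjuster
The in-house team wins each claim group but the junior adjuster wins overall — the comparison reverses. The in-house team's claims skew toward complex, which has a lower base rate.

No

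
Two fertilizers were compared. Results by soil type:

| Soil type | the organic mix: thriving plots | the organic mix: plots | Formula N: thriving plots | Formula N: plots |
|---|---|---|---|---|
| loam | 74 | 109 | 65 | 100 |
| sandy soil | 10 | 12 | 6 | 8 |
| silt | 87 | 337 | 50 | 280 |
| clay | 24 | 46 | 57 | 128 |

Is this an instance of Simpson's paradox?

No

Loam: the organic mix 74/109 = 67.9%, Formula N 65/100 = 65.0% → the organic mix
Sandy soil: the organic mix 10/12 = 83.3%, Formula N 6/8 = 75.0% → the organic mix
Silt: the organic mix 87/337 = 25.8%, Formula N 50/280 = 17.9% → the organic mix
Clay: the organic mix 24/46 = 52.2%, Formula N 57/128 = 44.5% → the organic mix
Overall: the organic mix 195/504 = 38.7%, Formula N 178/516 = 34.5% → the organic mix
The organic mix wins overall and in every soil group — no reversal.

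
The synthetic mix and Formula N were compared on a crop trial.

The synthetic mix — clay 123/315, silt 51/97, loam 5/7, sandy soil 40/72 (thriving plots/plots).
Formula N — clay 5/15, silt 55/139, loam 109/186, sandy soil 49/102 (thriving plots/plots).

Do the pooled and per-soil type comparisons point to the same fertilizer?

No

Clay: the synthetic mix 123/315 = 39.0%, Formula N 5/15 = 33.3% → the synthetic mix
Silt: the synthetic mix 51/97 = 52.6%, Formula N 55/139 = 39.6% → the synthetic mix
Loam: the synthetic mix 5/7 = 71.4%, Formula N 109/186 = 58.6% → the synthetic mix
Sandy soil: the synthetic mix 40/72 = 55.6%, Formula N 49/102 = 48.0% → the synthetic mix
Overall: the synthetic mix 219/491 = 44.6%, Formula N 218/442 = 49.3% → Formula N
The synthetic mix wins each soil group but Formula N wins overall — the comparison reverses. The synthetic mix's plots skew toward clay, which has a lower base rate.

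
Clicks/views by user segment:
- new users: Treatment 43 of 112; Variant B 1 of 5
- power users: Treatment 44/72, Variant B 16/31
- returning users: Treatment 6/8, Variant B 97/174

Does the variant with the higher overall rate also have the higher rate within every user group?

New users: Treatment 43/112 = 38.4%, Variant B 1/5 = 20.0% → Treatment
Power users: Treatment 44/72 = 61.1%, Variant B 16/31 = 51.6% → Treatment
Returning users: Treatment 6/8 = 75.0%, Variant B 97/174 = 55.7% → Treatment
Overall: Treatment 93/192 = 48.4%, Variant B 114/210 = 54.3% → Variant B
Treatment wins each user group but Variant B wins overall — the comparison reverses. Treatment's views skew toward new users, which has a lower base rate.

No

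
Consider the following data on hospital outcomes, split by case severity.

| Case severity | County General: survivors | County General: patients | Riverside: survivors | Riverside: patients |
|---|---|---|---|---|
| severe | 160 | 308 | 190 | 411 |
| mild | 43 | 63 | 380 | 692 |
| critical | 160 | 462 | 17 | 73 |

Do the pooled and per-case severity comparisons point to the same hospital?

No

Severe: County General 160/308 = 51.9%, Riverside 190/411 = 46.2% → County General
Mild: County General 43/63 = 68.3%, Riverside 380/692 = 54.9% → County General
Critical: County General 160/462 = 34.6%, Riverside 17/73 = 23.3% → County General
Overall: County General 363/833 = 43.6%, Riverside 587/1176 = 49.9% → Riverside
County General wins each case group but Riverside wins overall — the comparison reverses. County General's patients skew toward critical, which has a lower base rate.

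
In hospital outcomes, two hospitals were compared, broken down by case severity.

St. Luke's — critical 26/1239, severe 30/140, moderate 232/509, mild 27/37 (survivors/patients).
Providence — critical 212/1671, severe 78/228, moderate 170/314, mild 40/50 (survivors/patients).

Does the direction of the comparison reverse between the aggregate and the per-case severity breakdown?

No

Critical: St. Luke's 26/1239 = 2.1%, Providence 212/1671 = 12.7% → Providence
Severe: St. Luke's 30/140 = 21.4%, Providence 78/228 = 34.2% → Providence
Moderate: St. Luke's 232/509 = 45.6%, Providence 170/314 = 54.1% → Providence
Mild: St. Luke's 27/37 = 73.0%, Providence 40/50 = 80.0% → Providence
Overall: St. Luke's 315/1925 = 16.4%, Providence 500/2263 = 22.1% → Providence
Providence wins overall and in every case group — no reversal.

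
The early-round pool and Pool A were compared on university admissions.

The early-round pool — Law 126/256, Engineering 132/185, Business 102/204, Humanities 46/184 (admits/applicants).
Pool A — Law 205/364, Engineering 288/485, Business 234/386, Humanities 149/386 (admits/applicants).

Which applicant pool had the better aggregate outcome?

Pool A

Law: the early-round pool 126/256 = 49.2%, Pool A 205/364 = 56.3% → Pool A
Engineering: the early-round pool 132/185 = 71.4%, Pool A 288/485 = 59.4% → the early-round pool
Business: the early-round pool 102/204 = 50.0%, Pool A 234/386 = 60.6% → Pool A
Humanities: the early-round pool 46/184 = 25.0%, Pool A 149/386 = 38.6% → Pool A
Overall: the early-round pool 406/829 = 49.0%, Pool A 876/1621 = 54.0% → Pool A
(Neither sweeps every department group, but Pool A has the higher pooled rate.)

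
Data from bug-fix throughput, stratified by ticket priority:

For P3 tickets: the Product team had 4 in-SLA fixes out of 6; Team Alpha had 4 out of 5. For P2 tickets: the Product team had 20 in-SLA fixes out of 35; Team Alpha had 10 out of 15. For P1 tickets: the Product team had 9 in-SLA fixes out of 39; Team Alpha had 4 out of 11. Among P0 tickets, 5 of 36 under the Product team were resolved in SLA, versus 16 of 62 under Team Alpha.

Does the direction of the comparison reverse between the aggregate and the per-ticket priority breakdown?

P3: the Product team 4/6 = 66.7%, Team Alpha 4/5 = 80.0% → Team Alpha
P2: the Product team 20/35 = 57.1%, Team Alpha 10/15 = 66.7% → Team Alpha
P1: the Product team 9/39 = 23.1%, Team Alpha 4/11 = 36.4% → Team Alpha
P0: the Product team 5/36 = 13.9%, Team Alpha 16/62 = 25.8% → Team Alpha
Overall: the Product team 38/116 = 32.8%, Team Alpha 34/93 = 36.6% → Team Alpha
Team Alpha wins overall and in every ticket group — no reversal.

No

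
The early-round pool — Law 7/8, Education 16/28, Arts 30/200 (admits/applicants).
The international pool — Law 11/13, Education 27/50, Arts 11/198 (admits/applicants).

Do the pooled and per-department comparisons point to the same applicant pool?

Law: the early-round pool 7/8 = 87.5%, the international pool 11/13 = 84.6% → the early-round pool
Education: the early-round pool 16/28 = 57.1%, the international pool 27/50 = 54.0% → the early-round pool
Arts: the early-round pool 30/200 = 15.0%, the international pool 11/198 = 5.6% → the early-round pool
Overall: the early-round pool 53/236 = 22.5%, the international pool 49/261 = 18.8% → the early-round pool
The early-round pool wins overall and in every department group — no reversal.

Yes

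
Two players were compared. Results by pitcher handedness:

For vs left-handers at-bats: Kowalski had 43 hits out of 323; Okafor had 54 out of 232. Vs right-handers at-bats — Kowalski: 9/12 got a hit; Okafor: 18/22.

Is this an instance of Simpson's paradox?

No

Vs left-handers: Kowalski 43/323 = 13.3%, Okafor 54/232 = 23.3% → Okafor
Vs right-handers: Kowalski 9/12 = 75.0%, Okafor 18/22 = 81.8% → Okafor
Overall: Kowalski 52/335 = 15.5%, Okafor 72/254 = 28.3% → Okafor
Okafor wins overall and in every pitcher group — no reversal.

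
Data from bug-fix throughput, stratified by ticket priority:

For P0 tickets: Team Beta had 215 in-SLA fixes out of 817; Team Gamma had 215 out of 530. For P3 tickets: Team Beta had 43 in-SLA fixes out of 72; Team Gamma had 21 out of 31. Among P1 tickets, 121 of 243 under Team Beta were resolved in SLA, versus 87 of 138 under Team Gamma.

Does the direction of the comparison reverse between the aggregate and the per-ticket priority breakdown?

No

P0: Team Beta 215/817 = 26.3%, Team Gamma 215/530 = 40.6% → Team Gamma
P3: Team Beta 43/72 = 59.7%, Team Gamma 21/31 = 67.7% → Team Gamma
P1: Team Beta 121/243 = 49.8%, Team Gamma 87/138 = 63.0% → Team Gamma
Overall: Team Beta 379/1132 = 33.5%, Team Gamma 323/699 = 46.2% → Team Gamma
Team Gamma wins overall and in every ticket group — no reversal.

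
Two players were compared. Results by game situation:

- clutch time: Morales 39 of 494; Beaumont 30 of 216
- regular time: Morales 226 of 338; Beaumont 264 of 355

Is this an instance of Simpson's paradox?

Clutch time: Morales 39/494 = 7.9%, Beaumont 30/216 = 13.9% → Beaumont
Regular time: Morales 226/338 = 66.9%, Beaumont 264/355 = 74.4% → Beaumont
Overall: Morales 265/832 = 31.9%, Beaumont 294/571 = 51.5% → Beaumont
Beaumont wins overall and in every game group — no reversal.

No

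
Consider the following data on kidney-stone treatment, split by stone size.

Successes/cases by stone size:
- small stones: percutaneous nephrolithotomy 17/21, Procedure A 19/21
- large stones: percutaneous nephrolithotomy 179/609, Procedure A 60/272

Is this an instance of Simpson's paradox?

Small stones: percutaneous nephrolithotomy 17/21 = 81.0%, Procedure A 19/21 = 90.5% → Procedure A
Large stones: percutaneous nephrolithotomy 179/609 = 29.4%, Procedure A 60/272 = 22.1% → percutaneous nephrolithotomy
Overall: percutaneous nephrolithotomy 196/630 = 31.1%, Procedure A 79/293 = 27.0% → percutaneous nephrolithotomy
Neither sweeps: percutaneous nephrolithotomy wins 1 of 2 groups, Procedure A wins 1. Percutaneous nephrolithotomy wins overall but not every group — no Simpson reversal.

No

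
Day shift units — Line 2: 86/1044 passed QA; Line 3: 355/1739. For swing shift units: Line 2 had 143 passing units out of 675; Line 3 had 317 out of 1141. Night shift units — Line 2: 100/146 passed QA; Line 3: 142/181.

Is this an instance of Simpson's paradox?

No

Day shift: Line 2 86/1044 = 8.2%, Line 3 355/1739 = 20.4% → Line 3
Swing shift: Line 2 143/675 = 21.2%, Line 3 317/1141 = 27.8% → Line 3
Night shift: Line 2 100/146 = 68.5%, Line 3 142/181 = 78.5% → Line 3
Overall: Line 2 329/1865 = 17.6%, Line 3 814/3061 = 26.6% → Line 3
Line 3 wins overall and in every shift group — no reversal.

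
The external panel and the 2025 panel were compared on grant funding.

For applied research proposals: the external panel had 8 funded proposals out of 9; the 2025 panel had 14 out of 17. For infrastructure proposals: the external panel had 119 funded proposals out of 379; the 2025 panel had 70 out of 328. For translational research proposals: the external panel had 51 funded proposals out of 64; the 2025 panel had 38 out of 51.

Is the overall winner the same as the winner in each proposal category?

Yes

Applied research: the external panel 8/9 = 88.9%, the 2025 panel 14/17 = 82.4% → the external panel
Infrastructure: the external panel 119/379 = 31.4%, the 2025 panel 70/328 = 21.3% → the external panel
Translational research: the external panel 51/64 = 79.7%, the 2025 panel 38/51 = 74.5% → the external panel
Overall: the external panel 178/452 = 39.4%, the 2025 panel 122/396 = 30.8% → the external panel
The external panel wins overall and in every proposal group — no reversal.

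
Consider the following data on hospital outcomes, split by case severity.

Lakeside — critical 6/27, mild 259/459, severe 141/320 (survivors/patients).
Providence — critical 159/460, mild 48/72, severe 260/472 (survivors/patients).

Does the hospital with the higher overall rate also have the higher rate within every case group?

Critical: Lakeside 6/27 = 22.2%, Providence 159/460 = 34.6% → Providence
Mild: Lakeside 259/459 = 56.4%, Providence 48/72 = 66.7% → Providence
Severe: Lakeside 141/320 = 44.1%, Providence 260/472 = 55.1% → Providence
Overall: Lakeside 406/806 = 50.4%, Providence 467/1004 = 46.5% → Lakeside
Providence wins each case group but Lakeside wins overall — the comparison reverses. Providence's patients skew toward critical, which has a lower base rate.

No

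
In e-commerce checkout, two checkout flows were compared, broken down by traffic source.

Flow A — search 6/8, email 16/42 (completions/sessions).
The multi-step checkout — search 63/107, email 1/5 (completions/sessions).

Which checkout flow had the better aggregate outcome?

the multi-step checkout

Search: Flow A 6/8 = 75.0%, the multi-step checkout 63/107 = 58.9% → Flow A
Email: Flow A 16/42 = 38.1%, the multi-step checkout 1/5 = 20.0% → Flow A
Overall: Flow A 22/50 = 44.0%, the multi-step checkout 64/112 = 57.1% → the multi-step checkout
(Flow A wins every traffic group but the multi-step checkout wins overall — Flow A's sessions skew toward the low-rate email group.)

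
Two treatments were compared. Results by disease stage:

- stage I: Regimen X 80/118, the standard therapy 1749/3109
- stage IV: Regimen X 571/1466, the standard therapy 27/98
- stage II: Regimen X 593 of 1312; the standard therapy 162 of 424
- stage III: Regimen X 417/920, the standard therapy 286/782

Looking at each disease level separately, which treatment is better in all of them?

Stage I: Regimen X 80/118 = 67.8%, the standard therapy 1749/3109 = 56.3% → Regimen X
Stage IV: Regimen X 571/1466 = 38.9%, the standard therapy 27/98 = 27.6% → Regimen X
Stage II: Regimen X 593/1312 = 45.2%, the standard therapy 162/424 = 38.2% → Regimen X
Stage III: Regimen X 417/920 = 45.3%, the standard therapy 286/782 = 36.6% → Regimen X
Regimen X has the higher rate in all 4 groups.

Regimen X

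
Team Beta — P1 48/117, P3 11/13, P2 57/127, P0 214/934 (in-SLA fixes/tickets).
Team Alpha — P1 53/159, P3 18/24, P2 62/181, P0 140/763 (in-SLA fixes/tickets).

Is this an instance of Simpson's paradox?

No

P1: Team Beta 48/117 = 41.0%, Team Alpha 53/159 = 33.3% → Team Beta
P3: Team Beta 11/13 = 84.6%, Team Alpha 18/24 = 75.0% → Team Beta
P2: Team Beta 57/127 = 44.9%, Team Alpha 62/181 = 34.3% → Team Beta
P0: Team Beta 214/934 = 22.9%, Team Alpha 140/763 = 18.3% → Team Beta
Overall: Team Beta 330/1191 = 27.7%, Team Alpha 273/1127 = 24.2% → Team Beta
Team Beta wins overall and in every ticket group — no reversal.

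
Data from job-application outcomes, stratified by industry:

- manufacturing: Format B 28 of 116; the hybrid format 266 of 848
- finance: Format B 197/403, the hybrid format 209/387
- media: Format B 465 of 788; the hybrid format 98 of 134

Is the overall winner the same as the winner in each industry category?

No

Manufacturing: Format B 28/116 = 24.1%, the hybrid format 266/848 = 31.4% → the hybrid format
Finance: Format B 197/403 = 48.9%, the hybrid format 209/387 = 54.0% → the hybrid format
Media: Format B 465/788 = 59.0%, the hybrid format 98/134 = 73.1% → the hybrid format
Overall: Format B 690/1307 = 52.8%, the hybrid format 573/1369 = 41.9% → Format B
The hybrid format wins each industry group but Format B wins overall — the comparison reverses. The hybrid format's applications skew toward manufacturing, which has a lower base rate.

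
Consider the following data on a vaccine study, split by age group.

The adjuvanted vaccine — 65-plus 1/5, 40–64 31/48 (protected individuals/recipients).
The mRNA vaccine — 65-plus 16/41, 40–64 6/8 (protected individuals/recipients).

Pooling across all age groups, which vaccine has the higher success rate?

the adjuvanted vaccine

65-plus: the adjuvanted vaccine 1/5 = 20.0%, the mRNA vaccine 16/41 = 39.0% → the mRNA vaccine
40–64: the adjuvanted vaccine 31/48 = 64.6%, the mRNA vaccine 6/8 = 75.0% → the mRNA vaccine
Overall: the adjuvanted vaccine 32/53 = 60.4%, the mRNA vaccine 22/49 = 44.9% → the adjuvanted vaccine
(The mRNA vaccine wins every age group but the adjuvanted vaccine wins overall — the mRNA vaccine's recipients skew toward the low-rate 65-plus group.)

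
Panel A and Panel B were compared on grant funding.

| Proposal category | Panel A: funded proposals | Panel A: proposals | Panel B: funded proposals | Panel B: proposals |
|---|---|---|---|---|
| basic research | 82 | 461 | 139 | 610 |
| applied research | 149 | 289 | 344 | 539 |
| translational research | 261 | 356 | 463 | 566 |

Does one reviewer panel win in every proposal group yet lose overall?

Basic research: Panel A 82/461 = 17.8%, Panel B 139/610 = 22.8% → Panel B
Applied research: Panel A 149/289 = 51.6%, Panel B 344/539 = 63.8% → Panel B
Translational research: Panel A 261/356 = 73.3%, Panel B 463/566 = 81.8% → Panel B
Overall: Panel A 492/1106 = 44.5%, Panel B 946/1715 = 55.2% → Panel B
Panel B wins overall and in every proposal group — no reversal.

No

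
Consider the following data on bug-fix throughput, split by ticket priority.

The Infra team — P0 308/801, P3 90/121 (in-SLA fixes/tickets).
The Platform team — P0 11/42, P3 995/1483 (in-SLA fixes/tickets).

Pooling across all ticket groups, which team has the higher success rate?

the Platform team

P0: the Infra team 308/801 = 38.5%, the Platform team 11/42 = 26.2% → the Infra team
P3: the Infra team 90/121 = 74.4%, the Platform team 995/1483 = 67.1% → the Infra team
Overall: the Infra team 398/922 = 43.2%, the Platform team 1006/1525 = 66.0% → the Platform team
(The Infra team wins every ticket group but the Platform team wins overall — the Infra team's tickets skew toward the low-rate P0 group.)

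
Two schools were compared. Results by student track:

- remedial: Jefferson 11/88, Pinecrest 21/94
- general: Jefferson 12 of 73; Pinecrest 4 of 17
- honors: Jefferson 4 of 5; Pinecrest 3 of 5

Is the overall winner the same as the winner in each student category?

Remedial: Jefferson 11/88 = 12.5%, Pinecrest 21/94 = 22.3% → Pinecrest
General: Jefferson 12/73 = 16.4%, Pinecrest 4/17 = 23.5% → Pinecrest
Honors: Jefferson 4/5 = 80.0%, Pinecrest 3/5 = 60.0% → Jefferson
Overall: Jefferson 27/166 = 16.3%, Pinecrest 28/116 = 24.1% → Pinecrest
Neither sweeps: Jefferson wins 1 of 3 groups, Pinecrest wins 2. Pinecrest wins overall but not every group — no Simpson reversal.

No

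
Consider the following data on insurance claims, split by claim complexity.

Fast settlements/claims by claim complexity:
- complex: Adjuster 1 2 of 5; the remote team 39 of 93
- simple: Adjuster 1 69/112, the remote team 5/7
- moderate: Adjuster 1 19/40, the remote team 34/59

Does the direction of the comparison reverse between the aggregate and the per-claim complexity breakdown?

Complex: Adjuster 1 2/5 = 40.0%, the remote team 39/93 = 41.9% → the remote team
Simple: Adjuster 1 69/112 = 61.6%, the remote team 5/7 = 71.4% → the remote team
Moderate: Adjuster 1 19/40 = 47.5%, the remote team 34/59 = 57.6% → the remote team
Overall: Adjuster 1 90/157 = 57.3%, the remote team 78/159 = 49.1% → Adjuster 1
The remote team wins each claim group but Adjuster 1 wins overall — the comparison reverses. The remote team's claims skew toward complex, which has a lower base rate.

Yes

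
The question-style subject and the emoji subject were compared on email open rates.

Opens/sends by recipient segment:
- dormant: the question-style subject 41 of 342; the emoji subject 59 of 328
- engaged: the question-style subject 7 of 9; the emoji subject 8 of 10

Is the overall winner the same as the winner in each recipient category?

Dormant: the question-style subject 41/342 = 12.0%, the emoji subject 59/328 = 18.0% → the emoji subject
Engaged: the question-style subject 7/9 = 77.8%, the emoji subject 8/10 = 80.0% → the emoji subject
Overall: the question-style subject 48/351 = 13.7%, the emoji subject 67/338 = 19.8% → the emoji subject
The emoji subject wins overall and in every recipient group — no reversal.

Yes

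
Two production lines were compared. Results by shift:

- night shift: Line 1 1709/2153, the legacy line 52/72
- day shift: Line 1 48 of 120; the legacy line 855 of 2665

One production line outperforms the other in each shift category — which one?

Line 1

Night shift: Line 1 1709/2153 = 79.4%, the legacy line 52/72 = 72.2% → Line 1
Day shift: Line 1 48/120 = 40.0%, the legacy line 855/2665 = 32.1% → Line 1
Line 1 has the higher rate in both groups.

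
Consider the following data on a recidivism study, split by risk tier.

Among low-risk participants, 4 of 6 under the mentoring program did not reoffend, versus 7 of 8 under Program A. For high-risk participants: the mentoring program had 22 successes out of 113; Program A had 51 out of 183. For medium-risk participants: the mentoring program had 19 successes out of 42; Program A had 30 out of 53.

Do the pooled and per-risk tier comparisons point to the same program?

Low-risk: the mentoring program 4/6 = 66.7%, Program A 7/8 = 87.5% → Program A
High-risk: the mentoring program 22/113 = 19.5%, Program A 51/183 = 27.9% → Program A
Medium-risk: the mentoring program 19/42 = 45.2%, Program A 30/53 = 56.6% → Program A
Overall: the mentoring program 45/161 = 28.0%, Program A 88/244 = 36.1% → Program A
Program A wins overall and in every risk group — no reversal.

Yes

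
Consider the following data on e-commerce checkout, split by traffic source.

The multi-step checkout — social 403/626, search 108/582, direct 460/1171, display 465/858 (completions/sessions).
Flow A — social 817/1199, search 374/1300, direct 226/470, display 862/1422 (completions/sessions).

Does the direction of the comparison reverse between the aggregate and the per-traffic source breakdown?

No

Social: the multi-step checkout 403/626 = 64.4%, Flow A 817/1199 = 68.1% → Flow A
Search: the multi-step checkout 108/582 = 18.6%, Flow A 374/1300 = 28.8% → Flow A
Direct: the multi-step checkout 460/1171 = 39.3%, Flow A 226/470 = 48.1% → Flow A
Display: the multi-step checkout 465/858 = 54.2%, Flow A 862/1422 = 60.6% → Flow A
Overall: the multi-step checkout 1436/3237 = 44.4%, Flow A 2279/4391 = 51.9% → Flow A
Flow A wins overall and in every traffic group — no reversal.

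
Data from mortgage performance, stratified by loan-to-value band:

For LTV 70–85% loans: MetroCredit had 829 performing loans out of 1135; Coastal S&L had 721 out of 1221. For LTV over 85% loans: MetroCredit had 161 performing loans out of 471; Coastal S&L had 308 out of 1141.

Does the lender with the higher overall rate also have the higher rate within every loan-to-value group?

Yes

LTV 70–85%: MetroCredit 829/1135 = 73.0%, Coastal S&L 721/1221 = 59.0% → MetroCredit
LTV over 85%: MetroCredit 161/471 = 34.2%, Coastal S&L 308/1141 = 27.0% → MetroCredit
Overall: MetroCredit 990/1606 = 61.6%, Coastal S&L 1029/2362 = 43.6% → MetroCredit
MetroCredit wins overall and in every loan-to-value group — no reversal.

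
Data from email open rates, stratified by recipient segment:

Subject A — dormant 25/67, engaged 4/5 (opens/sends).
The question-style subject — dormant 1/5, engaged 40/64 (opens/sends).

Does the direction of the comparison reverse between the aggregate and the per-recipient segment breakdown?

Dormant: Subject A 25/67 = 37.3%, the question-style subject 1/5 = 20.0% → Subject A
Engaged: Subject A 4/5 = 80.0%, the question-style subject 40/64 = 62.5% → Subject A
Overall: Subject A 29/72 = 40.3%, the question-style subject 41/69 = 59.4% → the question-style subject
Subject A wins each recipient group but the question-style subject wins overall — the comparison reverses. Subject A's sends skew toward dormant, which has a lower base rate.

Yes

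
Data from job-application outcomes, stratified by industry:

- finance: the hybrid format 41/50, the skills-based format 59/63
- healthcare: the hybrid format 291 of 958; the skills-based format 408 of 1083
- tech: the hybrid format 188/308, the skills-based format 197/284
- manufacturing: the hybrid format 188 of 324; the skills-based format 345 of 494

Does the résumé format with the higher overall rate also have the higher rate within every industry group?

Yes

Finance: the hybrid format 41/50 = 82.0%, the skills-based format 59/63 = 93.7% → the skills-based format
Healthcare: the hybrid format 291/958 = 30.4%, the skills-based format 408/1083 = 37.7% → the skills-based format
Tech: the hybrid format 188/308 = 61.0%, the skills-based format 197/284 = 69.4% → the skills-based format
Manufacturing: the hybrid format 188/324 = 58.0%, the skills-based format 345/494 = 69.8% → the skills-based format
Overall: the hybrid format 708/1640 = 43.2%, the skills-based format 1009/1924 = 52.4% → the skills-based format
The skills-based format wins overall and in every industry group — no reversal.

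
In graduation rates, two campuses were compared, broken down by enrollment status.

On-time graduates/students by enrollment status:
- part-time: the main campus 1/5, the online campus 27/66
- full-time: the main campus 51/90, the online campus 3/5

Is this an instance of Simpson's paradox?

Yes

Part-time: the main campus 1/5 = 20.0%, the online campus 27/66 = 40.9% → the online campus
Full-time: the main campus 51/90 = 56.7%, the online campus 3/5 = 60.0% → the online campus
Overall: the main campus 52/95 = 54.7%, the online campus 30/71 = 42.3% → the main campus
The online campus wins each enrollment group but the main campus wins overall — the comparison reverses. The online campus's students skew toward part-time, which has a lower base rate.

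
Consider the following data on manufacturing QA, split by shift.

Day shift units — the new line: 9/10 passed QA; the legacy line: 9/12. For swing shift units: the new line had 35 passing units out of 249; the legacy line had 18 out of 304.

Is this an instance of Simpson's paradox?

Day shift: the new line 9/10 = 90.0%, the legacy line 9/12 = 75.0% → the new line
Swing shift: the new line 35/249 = 14.1%, the legacy line 18/304 = 5.9% → the new line
Overall: the new line 44/259 = 17.0%, the legacy line 27/316 = 8.5% → the new line
The new line wins overall and in every shift group — no reversal.

No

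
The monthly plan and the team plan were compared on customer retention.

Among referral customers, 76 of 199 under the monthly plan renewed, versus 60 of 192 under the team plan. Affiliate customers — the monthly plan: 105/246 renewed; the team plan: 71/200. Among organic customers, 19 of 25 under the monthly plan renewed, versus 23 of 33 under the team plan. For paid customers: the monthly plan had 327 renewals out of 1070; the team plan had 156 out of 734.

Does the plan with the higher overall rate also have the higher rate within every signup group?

Referral: the monthly plan 76/199 = 38.2%, the team plan 60/192 = 31.2% → the monthly plan
Affiliate: the monthly plan 105/246 = 42.7%, the team plan 71/200 = 35.5% → the monthly plan
Organic: the monthly plan 19/25 = 76.0%, the team plan 23/33 = 69.7% → the monthly plan
Paid: the monthly plan 327/1070 = 30.6%, the team plan 156/734 = 21.3% → the monthly plan
Overall: the monthly plan 527/1540 = 34.2%, the team plan 310/1159 = 26.7% → the monthly plan
The monthly plan wins overall and in every signup group — no reversal.

Yes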